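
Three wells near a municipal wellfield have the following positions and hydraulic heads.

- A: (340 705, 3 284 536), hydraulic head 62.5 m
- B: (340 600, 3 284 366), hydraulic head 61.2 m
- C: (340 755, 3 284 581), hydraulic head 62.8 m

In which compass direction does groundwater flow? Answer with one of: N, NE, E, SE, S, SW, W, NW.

Taking A as reference: B−A = (-105, -170, -1.3); C−A = (50, 45, +0.3).
Determinant of the coordinate differences = (-105)·45 − 50·(-170) = 3775.
∂h/∂x = [(-1.3)·45 − (+0.3)·(-170)] / 3775 = -0.001987
∂h/∂y = [(-105)·(+0.3) − 50·(-1.3)] / 3775 = +0.008874
Flow = −∇h = (+0.001987 east, -0.008874 north), which points south.

S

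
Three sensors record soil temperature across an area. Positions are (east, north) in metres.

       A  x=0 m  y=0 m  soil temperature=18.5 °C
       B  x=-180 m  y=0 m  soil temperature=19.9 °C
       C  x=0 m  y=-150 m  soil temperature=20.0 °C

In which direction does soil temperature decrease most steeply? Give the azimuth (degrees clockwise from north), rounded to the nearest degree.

038°

∂T/∂x = (19.9 − 18.5) / (-180 − 0) = -0.007778
∂T/∂y = (20.0 − 18.5) / (-150 − 0) = -0.01000
Steepest decrease is along −∇f: components (+0.007778 E, +0.01000 N).
Azimuth = atan2(+0.007778, +0.01000) = 37.9° ≈ 038°.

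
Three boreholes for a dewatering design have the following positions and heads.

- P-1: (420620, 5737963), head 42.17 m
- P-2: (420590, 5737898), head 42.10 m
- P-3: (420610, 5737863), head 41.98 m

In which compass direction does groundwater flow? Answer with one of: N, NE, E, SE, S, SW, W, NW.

Three-point gradient (reference P-1): Δ to P-2 = (-30, -65, -0.07), Δ to P-3 = (-10, -100, -0.19).
∂h/∂x = -0.002277, ∂h/∂y = +0.002128 (det = 2350).
Flow = −∇h = (+0.002277 east, -0.002128 north), which points southeast.

SE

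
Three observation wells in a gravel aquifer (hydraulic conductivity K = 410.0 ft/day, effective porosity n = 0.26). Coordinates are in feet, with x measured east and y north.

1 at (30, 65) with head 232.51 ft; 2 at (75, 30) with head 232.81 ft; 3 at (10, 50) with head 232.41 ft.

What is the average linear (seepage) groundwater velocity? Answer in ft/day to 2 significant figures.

Taking 1 as reference: 2−1 = (45, -35, +0.30); 3−1 = (-20, -15, -0.10).
Determinant of the coordinate differences = 45·(-15) − (-20)·(-35) = -1375.
∂h/∂x = [(+0.30)·(-15) − (-0.10)·(-35)] / -1375 = +0.005818
∂h/∂y = [45·(-0.10) − (-20)·(+0.30)] / -1375 = -0.001091
|∇h| = √(0.005818² + -0.001091²) = 0.005919
Seepage velocity v = K·i/n = 410.0 × 0.005919 / 0.26 = 9.334 ft/day.

9.3 ft/day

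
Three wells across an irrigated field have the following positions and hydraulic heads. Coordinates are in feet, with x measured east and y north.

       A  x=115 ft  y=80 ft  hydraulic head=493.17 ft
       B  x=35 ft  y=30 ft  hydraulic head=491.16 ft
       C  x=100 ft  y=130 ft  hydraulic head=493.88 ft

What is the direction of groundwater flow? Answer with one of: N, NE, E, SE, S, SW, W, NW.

With h = a·x + b·y + c and A as origin, the differences give:
  (-80)·a + (-50)·b = -2.01
  (-15)·a + 50·b = +0.71
Eliminate b (×50 and ×(-50), subtract): -4750·a = -65.000 → a = ∂h/∂x = +0.01368
Back-substitute: b = ∂h/∂y = +0.01831.
Flow = −∇h = (-0.01368 east, -0.01831 north), which points southwest.

SW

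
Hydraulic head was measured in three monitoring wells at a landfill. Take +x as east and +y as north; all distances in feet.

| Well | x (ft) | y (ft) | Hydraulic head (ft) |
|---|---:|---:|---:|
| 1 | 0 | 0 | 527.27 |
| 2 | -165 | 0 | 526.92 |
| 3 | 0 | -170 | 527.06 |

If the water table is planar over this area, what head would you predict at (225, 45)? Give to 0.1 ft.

∂h/∂x = (526.92 − 527.27) / (-165 − 0) = +0.002121
∂h/∂y = (527.06 − 527.27) / (-170 − 0) = +0.001235
h(225, 45) = 527.27 + (+0.002121)·(225) + (+0.001235)·(45) = 527.27 +0.477 +0.056 = 527.803 ft.

527.8 ft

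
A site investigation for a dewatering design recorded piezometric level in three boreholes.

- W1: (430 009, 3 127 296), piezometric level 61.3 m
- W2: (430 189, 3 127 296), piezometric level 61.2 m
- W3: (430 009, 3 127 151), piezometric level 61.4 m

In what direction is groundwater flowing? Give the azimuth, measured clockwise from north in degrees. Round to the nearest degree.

∂h/∂x = (61.2 − 61.3) / (430189 − 430009) = -0.0005556
∂h/∂y = (61.4 − 61.3) / (3127151 − 3127296) = -0.0006897
Flow direction (−∇h) has components (+0.0005556 E, +0.0006897 N).
Azimuth = atan2(E, N) = atan2(+0.0005556, +0.0006897) = 38.9° ≈ 039°.

039°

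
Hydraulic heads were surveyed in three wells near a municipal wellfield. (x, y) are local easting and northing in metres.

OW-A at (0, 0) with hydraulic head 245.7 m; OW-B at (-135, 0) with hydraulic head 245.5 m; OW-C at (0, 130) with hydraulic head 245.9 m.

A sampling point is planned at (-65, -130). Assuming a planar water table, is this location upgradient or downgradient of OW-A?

∂h/∂x = (245.5 − 245.7) / (-135 − 0) = +0.001481
∂h/∂y = (245.9 − 245.7) / (130 − 0) = +0.001538
Head at (-65, -130) = 245.7 + (+0.001481)·(-65) + (+0.001538)·(-130) = 245.40 m.
That is lower than the 245.7 m at OW-A, so the point is downgradient.

downgradient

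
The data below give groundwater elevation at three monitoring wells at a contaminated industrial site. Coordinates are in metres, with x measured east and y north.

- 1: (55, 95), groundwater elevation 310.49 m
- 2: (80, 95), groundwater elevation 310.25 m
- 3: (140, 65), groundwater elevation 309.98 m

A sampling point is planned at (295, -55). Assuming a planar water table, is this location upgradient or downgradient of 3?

Differences from 1: to 2 (Δx, Δy, Δh) = (25, 0, -0.24); to 3 = (85, -30, -0.51).
Solve a·Δx + b·Δy = Δh: det = 25·(-30) − 85·0 = -750.
∂h/∂x = [(-0.24)·(-30) − (-0.51)·0] / -750 = -0.009600
∂h/∂y = [25·(-0.51) − 85·(-0.24)] / -750 = -0.01020
Head at (295, -55) = 310.49 + (-0.009600)·(240) + (-0.01020)·(-150) = 309.72 m.
That is lower than the 309.98 m at 3, so the point is downgradient.

downgradient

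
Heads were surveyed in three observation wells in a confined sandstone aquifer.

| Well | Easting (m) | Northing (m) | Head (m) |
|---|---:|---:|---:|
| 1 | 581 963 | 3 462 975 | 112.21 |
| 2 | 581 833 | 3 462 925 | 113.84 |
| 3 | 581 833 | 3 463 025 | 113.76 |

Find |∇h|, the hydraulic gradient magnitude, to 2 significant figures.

0.012

Taking 1 as reference: 2−1 = (-130, -50, +1.63); 3−1 = (-130, 50, +1.55).
Solve a·Δx + b·Δy = Δh: det = (-130)·50 − (-130)·(-50) = -13000.
∂h/∂x = [(+1.63)·50 − (+1.55)·(-50)] / -13000 = -0.01223
∂h/∂y = [(-130)·(+1.55) − (-130)·(+1.63)] / -13000 = -0.0008000
|∇h| = √(-0.01223² + -0.0008000²) = 0.01226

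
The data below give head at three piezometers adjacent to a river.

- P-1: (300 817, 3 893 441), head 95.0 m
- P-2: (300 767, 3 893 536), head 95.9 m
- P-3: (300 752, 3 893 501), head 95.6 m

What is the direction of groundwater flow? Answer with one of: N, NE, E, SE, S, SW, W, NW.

With h = a·x + b·y + c and P-1 as origin, the differences give:
  (-50)·a + 95·b = +0.9
  (-65)·a + 60·b = +0.6
Eliminate b (×60 and ×95, subtract): 3175·a = -3.00 → a = ∂h/∂x = -0.0009449
Back-substitute: b = ∂h/∂y = +0.008976.
Flow = −∇h = (+0.0009449 east, -0.008976 north), which points south.

S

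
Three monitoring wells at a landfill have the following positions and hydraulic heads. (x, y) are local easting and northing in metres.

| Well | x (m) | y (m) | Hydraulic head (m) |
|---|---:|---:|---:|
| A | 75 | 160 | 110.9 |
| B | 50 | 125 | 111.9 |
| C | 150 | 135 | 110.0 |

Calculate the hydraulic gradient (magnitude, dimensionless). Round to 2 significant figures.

With h = a·x + b·y + c and A as origin, the differences give:
  (-25)·a + (-35)·b = +1.0
  75·a + (-25)·b = -0.9
Eliminate b (×(-25) and ×(-35), subtract): 3250·a = -56.50 → a = ∂h/∂x = -0.01738
Back-substitute: b = ∂h/∂y = -0.01615.
|∇h| = √(-0.01738² + -0.01615²) = 0.02373

0.024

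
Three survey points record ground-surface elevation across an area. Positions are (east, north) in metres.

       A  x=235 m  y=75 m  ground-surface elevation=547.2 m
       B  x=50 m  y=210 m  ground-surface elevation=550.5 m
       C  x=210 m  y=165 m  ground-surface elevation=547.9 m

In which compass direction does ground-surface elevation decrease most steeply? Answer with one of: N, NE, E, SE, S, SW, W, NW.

E

Taking A as reference: B−A = (-185, 135, +3.3); C−A = (-25, 90, +0.7).
Determinant of the coordinate differences = (-185)·90 − (-25)·135 = -13275.
∂z/∂x = [(+3.3)·90 − (+0.7)·135] / -13275 = -0.01525
∂z/∂y = [(-185)·(+0.7) − (-25)·(+3.3)] / -13275 = +0.003540
Steepest decrease is along −∇f = (+0.01525 E, -0.003540 N) → east.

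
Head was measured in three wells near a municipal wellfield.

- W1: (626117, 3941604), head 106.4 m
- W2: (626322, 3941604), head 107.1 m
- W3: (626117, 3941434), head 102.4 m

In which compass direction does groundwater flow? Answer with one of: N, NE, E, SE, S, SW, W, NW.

∂h/∂x = (107.1 − 106.4) / (626322 − 626117) = +0.003415
∂h/∂y = (102.4 − 106.4) / (3941434 − 3941604) = +0.02353
Flow = −∇h = (-0.003415 east, -0.02353 north), which points south.

S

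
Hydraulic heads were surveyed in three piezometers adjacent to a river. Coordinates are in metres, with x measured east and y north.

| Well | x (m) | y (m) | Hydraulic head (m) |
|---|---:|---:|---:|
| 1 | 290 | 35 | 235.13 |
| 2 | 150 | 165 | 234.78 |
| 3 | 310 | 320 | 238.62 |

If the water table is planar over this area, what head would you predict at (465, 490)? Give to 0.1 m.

Differences from 1: to 2 (Δx, Δy, Δh) = (-140, 130, -0.35); to 3 = (20, 285, +3.49).
Determinant of the coordinate differences = (-140)·285 − 20·130 = -42500.
∂h/∂x = [(-0.35)·285 − (+3.49)·130] / -42500 = +0.01302
∂h/∂y = [(-140)·(+3.49) − 20·(-0.35)] / -42500 = +0.01133
h(465, 490) = 235.13 + (+0.01302)·(175) + (+0.01133)·(455) = 235.13 +2.279 +5.156 = 242.565 m.

242.6 m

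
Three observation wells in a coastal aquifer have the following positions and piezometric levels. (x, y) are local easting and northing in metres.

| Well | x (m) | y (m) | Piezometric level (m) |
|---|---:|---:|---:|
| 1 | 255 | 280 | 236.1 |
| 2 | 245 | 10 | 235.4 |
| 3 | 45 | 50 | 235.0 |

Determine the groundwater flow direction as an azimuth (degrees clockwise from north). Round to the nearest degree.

225°

Taking 1 as reference: 2−1 = (-10, -270, -0.7); 3−1 = (-210, -230, -1.1).
Determinant of the coordinate differences = (-10)·(-230) − (-210)·(-270) = -54400.
∂h/∂x = [(-0.7)·(-230) − (-1.1)·(-270)] / -54400 = +0.002500
∂h/∂y = [(-10)·(-1.1) − (-210)·(-0.7)] / -54400 = +0.002500
Flow direction (−∇h) has components (-0.002500 E, -0.002500 N).
Azimuth = atan2(E, N) = atan2(-0.002500, -0.002500) = 225.0° ≈ 225°.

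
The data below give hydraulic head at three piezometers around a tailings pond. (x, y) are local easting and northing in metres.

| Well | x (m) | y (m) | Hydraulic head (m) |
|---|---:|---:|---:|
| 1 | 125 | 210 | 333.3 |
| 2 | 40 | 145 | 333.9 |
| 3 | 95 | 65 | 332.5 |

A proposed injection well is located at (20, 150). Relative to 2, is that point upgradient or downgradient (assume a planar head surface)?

upgradient

Three-point gradient (reference 1): Δ to 2 = (-85, -65, +0.6), Δ to 3 = (-30, -145, -0.8).
∂h/∂x = -0.01340, ∂h/∂y = +0.008289 (det = 10375).
Head at (20, 150) = 333.3 + (-0.01340)·(-105) + (+0.008289)·(-60) = 334.21 m.
That is higher than the 333.9 m at 2, so the point is upgradient.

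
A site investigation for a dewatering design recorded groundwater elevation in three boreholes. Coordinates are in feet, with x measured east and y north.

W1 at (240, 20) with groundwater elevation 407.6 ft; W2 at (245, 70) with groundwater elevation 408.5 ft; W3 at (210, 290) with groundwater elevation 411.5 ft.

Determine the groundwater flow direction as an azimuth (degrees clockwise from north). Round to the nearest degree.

Three-point gradient (reference W1): Δ to W2 = (5, 50, +0.9), Δ to W3 = (-30, 270, +3.9).
∂h/∂x = +0.01684, ∂h/∂y = +0.01632 (det = 2850).
Flow direction (−∇h) has components (-0.01684 E, -0.01632 N).
Azimuth = atan2(E, N) = atan2(-0.01684, -0.01632) = 225.9° ≈ 226°.

226°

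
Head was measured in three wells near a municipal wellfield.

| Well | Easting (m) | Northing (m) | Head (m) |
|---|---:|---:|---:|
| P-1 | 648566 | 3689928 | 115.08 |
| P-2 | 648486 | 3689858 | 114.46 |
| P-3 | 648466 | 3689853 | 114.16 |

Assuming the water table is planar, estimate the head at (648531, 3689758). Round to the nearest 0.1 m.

116.4 m

Differences from P-1: to P-2 (Δx, Δy, Δh) = (-80, -70, -0.62); to P-3 = (-100, -75, -0.92).
Solve a·Δx + b·Δy = Δh: det = (-80)·(-75) − (-100)·(-70) = -1000.
∂h/∂x = [(-0.62)·(-75) − (-0.92)·(-70)] / -1000 = +0.01790
∂h/∂y = [(-80)·(-0.92) − (-100)·(-0.62)] / -1000 = -0.01160
h(648531, 3689758) = 115.08 + (+0.01790)·(-35) + (-0.01160)·(-170) = 115.08 -0.626 +1.972 = 116.426 m.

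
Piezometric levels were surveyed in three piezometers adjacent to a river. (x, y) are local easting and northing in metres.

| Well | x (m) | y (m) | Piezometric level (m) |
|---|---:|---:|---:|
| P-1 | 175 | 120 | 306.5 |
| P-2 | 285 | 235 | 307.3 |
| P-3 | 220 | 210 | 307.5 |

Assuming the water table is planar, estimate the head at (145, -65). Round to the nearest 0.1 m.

With h = a·x + b·y + c and P-1 as origin, the differences give:
  110·a + 115·b = +0.8
  45·a + 90·b = +1.0
Eliminate b (×90 and ×115, subtract): 4725·a = -43.00 → a = ∂h/∂x = -0.009101
Back-substitute: b = ∂h/∂y = +0.01566.
h(145, -65) = 306.5 + (-0.009101)·(-30) + (+0.01566)·(-185) = 306.5 +0.273 -2.897 = 303.876 m.

303.9 m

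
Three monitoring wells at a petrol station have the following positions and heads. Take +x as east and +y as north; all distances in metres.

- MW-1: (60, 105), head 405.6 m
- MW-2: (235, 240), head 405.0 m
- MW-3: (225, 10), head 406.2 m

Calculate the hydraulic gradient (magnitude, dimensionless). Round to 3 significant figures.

0.00528

Three-point gradient (reference MW-1): Δ to MW-2 = (175, 135, -0.6), Δ to MW-3 = (165, -95, +0.6).
∂h/∂x = +0.0006170, ∂h/∂y = -0.005244 (det = -38900).
|∇h| = √(0.0006170² + -0.005244²) = 0.00528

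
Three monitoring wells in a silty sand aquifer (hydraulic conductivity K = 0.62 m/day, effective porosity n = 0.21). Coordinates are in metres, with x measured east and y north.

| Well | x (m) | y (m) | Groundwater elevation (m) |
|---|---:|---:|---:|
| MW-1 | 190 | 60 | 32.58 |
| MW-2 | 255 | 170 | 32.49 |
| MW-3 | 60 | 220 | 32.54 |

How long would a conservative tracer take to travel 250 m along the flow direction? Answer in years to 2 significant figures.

330 years

Taking MW-1 as reference: MW-2−MW-1 = (65, 110, -0.09); MW-3−MW-1 = (-130, 160, -0.04).
Determinant of the coordinate differences = 65·160 − (-130)·110 = 24700.
∂h/∂x = [(-0.09)·160 − (-0.04)·110] / 24700 = -0.0004049
∂h/∂y = [65·(-0.04) − (-130)·(-0.09)] / 24700 = -0.0005789
|∇h| = √(-0.0004049² + -0.0005789²) = 0.0007064
Seepage velocity v = K·i/n = 0.62 × 0.0007064 / 0.21 = 0.002086 m/day.
t = 250 / 0.002086 = 1.198e+05 days = 328 years.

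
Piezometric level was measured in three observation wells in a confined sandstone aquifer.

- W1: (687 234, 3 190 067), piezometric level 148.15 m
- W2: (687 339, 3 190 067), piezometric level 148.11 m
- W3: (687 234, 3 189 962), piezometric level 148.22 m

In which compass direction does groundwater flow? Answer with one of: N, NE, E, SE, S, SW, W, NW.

∂h/∂x = (148.11 − 148.15) / (687339 − 687234) = -0.0003810
∂h/∂y = (148.22 − 148.15) / (3189962 − 3190067) = -0.0006667
Flow = −∇h = (+0.0003810 east, +0.0006667 north), which points northeast.

NE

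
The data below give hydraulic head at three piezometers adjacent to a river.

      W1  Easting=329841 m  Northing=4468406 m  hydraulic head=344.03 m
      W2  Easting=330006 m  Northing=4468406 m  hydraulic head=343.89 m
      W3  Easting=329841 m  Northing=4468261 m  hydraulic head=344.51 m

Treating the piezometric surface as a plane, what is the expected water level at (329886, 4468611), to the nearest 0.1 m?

∂h/∂x = (343.89 − 344.03) / (330006 − 329841) = -0.0008485
∂h/∂y = (344.51 − 344.03) / (4468261 − 4468406) = -0.003310
h(329886, 4468611) = 344.03 + (-0.0008485)·(45) + (-0.003310)·(205) = 344.03 -0.038 -0.679 = 343.313 m.

343.3 m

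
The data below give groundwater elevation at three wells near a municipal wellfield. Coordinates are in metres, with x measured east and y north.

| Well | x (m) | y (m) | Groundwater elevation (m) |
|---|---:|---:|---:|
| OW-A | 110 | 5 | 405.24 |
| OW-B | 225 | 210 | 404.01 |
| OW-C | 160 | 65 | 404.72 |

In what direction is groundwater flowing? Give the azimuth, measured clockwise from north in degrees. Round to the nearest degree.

087°

Taking OW-A as reference: OW-B−OW-A = (115, 205, -1.23); OW-C−OW-A = (50, 60, -0.52).
Determinant of the coordinate differences = 115·60 − 50·205 = -3350.
∂h/∂x = [(-1.23)·60 − (-0.52)·205] / -3350 = -0.009791
∂h/∂y = [115·(-0.52) − 50·(-1.23)] / -3350 = -0.0005075
Flow direction (−∇h) has components (+0.009791 E, +0.0005075 N).
Azimuth = atan2(E, N) = atan2(+0.009791, +0.0005075) = 87.0° ≈ 087°.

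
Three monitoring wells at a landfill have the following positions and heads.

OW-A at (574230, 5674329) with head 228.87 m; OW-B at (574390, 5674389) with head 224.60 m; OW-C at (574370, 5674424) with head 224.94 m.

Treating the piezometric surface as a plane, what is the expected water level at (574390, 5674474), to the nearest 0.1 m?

224.2 m

With h = a·x + b·y + c and OW-A as origin, the differences give:
  160·a + 60·b = -4.27
  140·a + 95·b = -3.93
Eliminate b (×95 and ×60, subtract): 6800·a = -169.850 → a = ∂h/∂x = -0.02498
Back-substitute: b = ∂h/∂y = -0.004559.
h(574390, 5674474) = 228.87 + (-0.02498)·(160) + (-0.004559)·(145) = 228.87 -3.996 -0.661 = 224.213 m.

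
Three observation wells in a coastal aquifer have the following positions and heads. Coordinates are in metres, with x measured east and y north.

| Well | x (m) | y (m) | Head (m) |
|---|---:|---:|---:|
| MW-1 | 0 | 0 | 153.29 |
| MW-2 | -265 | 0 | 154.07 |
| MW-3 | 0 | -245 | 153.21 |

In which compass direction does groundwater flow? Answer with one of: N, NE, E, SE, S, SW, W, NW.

∂h/∂x = (154.07 − 153.29) / (-265 − 0) = -0.002943
∂h/∂y = (153.21 − 153.29) / (-245 − 0) = +0.0003265
Flow = −∇h = (+0.002943 east, -0.0003265 north), which points east.

E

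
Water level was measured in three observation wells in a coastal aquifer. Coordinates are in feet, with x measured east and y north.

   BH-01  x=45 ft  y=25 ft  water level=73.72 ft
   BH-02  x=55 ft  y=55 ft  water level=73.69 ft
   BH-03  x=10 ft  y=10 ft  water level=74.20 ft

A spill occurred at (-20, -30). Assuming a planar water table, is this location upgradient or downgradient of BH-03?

Three-point gradient (reference BH-01): Δ to BH-02 = (10, 30, -0.03), Δ to BH-03 = (-35, -15, +0.48).
∂h/∂x = -0.01550, ∂h/∂y = +0.004167 (det = 900).
Head at (-20, -30) = 73.72 + (-0.01550)·(-65) + (+0.004167)·(-55) = 74.50 ft.
That is higher than the 74.20 ft at BH-03, so the point is upgradient.

upgradient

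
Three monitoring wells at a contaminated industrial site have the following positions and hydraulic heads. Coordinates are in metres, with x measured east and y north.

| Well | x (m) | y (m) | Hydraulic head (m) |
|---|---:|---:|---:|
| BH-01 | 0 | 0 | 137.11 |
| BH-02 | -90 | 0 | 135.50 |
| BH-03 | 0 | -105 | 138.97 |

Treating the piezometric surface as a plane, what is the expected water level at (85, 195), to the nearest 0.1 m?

∂h/∂x = (135.50 − 137.11) / (-90 − 0) = +0.01789
∂h/∂y = (138.97 − 137.11) / (-105 − 0) = -0.01771
h(85, 195) = 137.11 + (+0.01789)·(85) + (-0.01771)·(195) = 137.11 +1.521 -3.454 = 135.176 m.

135.2 m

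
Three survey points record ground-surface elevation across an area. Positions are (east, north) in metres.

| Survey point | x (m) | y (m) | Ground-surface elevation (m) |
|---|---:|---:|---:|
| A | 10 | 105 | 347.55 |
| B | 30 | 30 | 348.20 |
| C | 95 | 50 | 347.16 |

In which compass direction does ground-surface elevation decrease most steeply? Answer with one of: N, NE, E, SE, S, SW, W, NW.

NE

With z = a·x + b·y + c and A as origin, the differences give:
  20·a + (-75)·b = +0.65
  85·a + (-55)·b = -0.39
Eliminate b (×(-55) and ×(-75), subtract): 5275·a = -65.000 → a = ∂z/∂x = -0.01232
Back-substitute: b = ∂z/∂y = -0.01195.
Steepest decrease is along −∇f = (+0.01232 E, +0.01195 N) → northeast.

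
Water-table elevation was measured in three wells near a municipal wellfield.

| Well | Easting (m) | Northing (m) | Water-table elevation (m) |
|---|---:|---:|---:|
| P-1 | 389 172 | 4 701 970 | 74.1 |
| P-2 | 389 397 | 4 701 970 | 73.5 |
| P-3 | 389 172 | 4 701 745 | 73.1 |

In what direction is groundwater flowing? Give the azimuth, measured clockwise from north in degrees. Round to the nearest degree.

∂h/∂x = (73.5 − 74.1) / (389397 − 389172) = -0.002667
∂h/∂y = (73.1 − 74.1) / (4701745 − 4701970) = +0.004444
Flow direction (−∇h) has components (+0.002667 E, -0.004444 N).
Azimuth = atan2(E, N) = atan2(+0.002667, -0.004444) = 149.0° ≈ 149°.

149°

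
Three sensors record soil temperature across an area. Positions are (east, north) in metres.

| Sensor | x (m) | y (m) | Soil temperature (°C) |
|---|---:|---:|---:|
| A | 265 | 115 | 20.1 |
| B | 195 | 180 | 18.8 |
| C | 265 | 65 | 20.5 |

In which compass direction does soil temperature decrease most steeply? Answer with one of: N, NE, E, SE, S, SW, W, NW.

NW

With T = a·x + b·y + c and A as origin, the differences give:
  (-70)·a + 65·b = -1.3
  0·a + (-50)·b = +0.4
Eliminate b (×(-50) and ×65, subtract): 3500·a = 39.00 → a = ∂T/∂x = +0.01114
Back-substitute: b = ∂T/∂y = -0.008000.
Steepest decrease is along −∇f = (-0.01114 E, +0.008000 N) → northwest.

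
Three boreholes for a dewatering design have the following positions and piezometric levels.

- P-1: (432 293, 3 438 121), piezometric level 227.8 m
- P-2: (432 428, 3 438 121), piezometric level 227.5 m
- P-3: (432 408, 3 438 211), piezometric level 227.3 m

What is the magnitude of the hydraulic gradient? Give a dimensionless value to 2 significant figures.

0.0035

Taking P-1 as reference: P-2−P-1 = (135, 0, -0.3); P-3−P-1 = (115, 90, -0.5).
Solve a·Δx + b·Δy = Δh: det = 135·90 − 115·0 = 12150.
∂h/∂x = [(-0.3)·90 − (-0.5)·0] / 12150 = -0.002222
∂h/∂y = [135·(-0.5) − 115·(-0.3)] / 12150 = -0.002716
|∇h| = √(-0.002222² + -0.002716²) = 0.003509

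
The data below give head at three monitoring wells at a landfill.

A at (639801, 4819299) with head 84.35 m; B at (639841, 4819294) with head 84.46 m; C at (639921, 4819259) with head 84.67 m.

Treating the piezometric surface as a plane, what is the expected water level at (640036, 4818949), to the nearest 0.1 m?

Taking A as reference: B−A = (40, -5, +0.11); C−A = (120, -40, +0.32).
Solve a·Δx + b·Δy = Δh: det = 40·(-40) − 120·(-5) = -1000.
∂h/∂x = [(+0.11)·(-40) − (+0.32)·(-5)] / -1000 = +0.002800
∂h/∂y = [40·(+0.32) − 120·(+0.11)] / -1000 = +0.0004000
h(640036, 4818949) = 84.35 + (+0.002800)·(235) + (+0.0004000)·(-350) = 84.35 +0.658 -0.140 = 84.868 m.

84.9 m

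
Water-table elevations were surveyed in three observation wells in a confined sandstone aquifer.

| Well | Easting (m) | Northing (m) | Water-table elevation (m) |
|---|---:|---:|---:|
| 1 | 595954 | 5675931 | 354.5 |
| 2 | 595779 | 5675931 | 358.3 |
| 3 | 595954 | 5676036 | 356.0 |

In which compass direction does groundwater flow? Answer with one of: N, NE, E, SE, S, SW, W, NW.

SE

∂h/∂x = (358.3 − 354.5) / (595779 − 595954) = -0.02171
∂h/∂y = (356.0 − 354.5) / (5676036 − 5675931) = +0.01429
Flow = −∇h = (+0.02171 east, -0.01429 north), which points southeast.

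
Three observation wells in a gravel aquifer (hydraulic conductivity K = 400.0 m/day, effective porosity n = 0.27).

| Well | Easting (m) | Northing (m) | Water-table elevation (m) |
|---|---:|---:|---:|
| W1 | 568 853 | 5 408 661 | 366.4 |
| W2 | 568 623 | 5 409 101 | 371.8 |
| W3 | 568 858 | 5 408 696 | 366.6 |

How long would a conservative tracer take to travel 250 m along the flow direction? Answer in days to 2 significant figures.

14 days

Taking W1 as reference: W2−W1 = (-230, 440, +5.4); W3−W1 = (5, 35, +0.2).
Determinant of the coordinate differences = (-230)·35 − 5·440 = -10250.
∂h/∂x = [(+5.4)·35 − (+0.2)·440] / -10250 = -0.009854
∂h/∂y = [(-230)·(+0.2) − 5·(+5.4)] / -10250 = +0.007122
|∇h| = √(-0.009854² + 0.007122²) = 0.01216
Seepage velocity v = K·i/n = 400.0 × 0.01216 / 0.27 = 18.01 m/day.
t = 250 / 18.01 = 13.88 days.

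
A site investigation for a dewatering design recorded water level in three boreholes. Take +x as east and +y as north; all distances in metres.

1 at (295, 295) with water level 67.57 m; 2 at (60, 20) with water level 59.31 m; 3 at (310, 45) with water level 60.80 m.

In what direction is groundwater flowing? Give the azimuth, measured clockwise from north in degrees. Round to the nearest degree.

187°

Taking 1 as reference: 2−1 = (-235, -275, -8.26); 3−1 = (15, -250, -6.77).
Solve a·Δx + b·Δy = Δh: det = (-235)·(-250) − 15·(-275) = 62875.
∂h/∂x = [(-8.26)·(-250) − (-6.77)·(-275)] / 62875 = +0.003233
∂h/∂y = [(-235)·(-6.77) − 15·(-8.26)] / 62875 = +0.02727
Flow direction (−∇h) has components (-0.003233 E, -0.02727 N).
Azimuth = atan2(E, N) = atan2(-0.003233, -0.02727) = 186.8° ≈ 187°.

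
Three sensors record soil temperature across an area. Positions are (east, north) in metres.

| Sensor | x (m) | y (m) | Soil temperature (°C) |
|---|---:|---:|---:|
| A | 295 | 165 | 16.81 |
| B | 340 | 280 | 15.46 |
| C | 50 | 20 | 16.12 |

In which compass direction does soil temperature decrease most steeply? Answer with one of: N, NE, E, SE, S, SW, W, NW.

Taking A as reference: B−A = (45, 115, -1.35); C−A = (-245, -145, -0.69).
Determinant of the coordinate differences = 45·(-145) − (-245)·115 = 21650.
∂T/∂x = [(-1.35)·(-145) − (-0.69)·115] / 21650 = +0.01271
∂T/∂y = [45·(-0.69) − (-245)·(-1.35)] / 21650 = -0.01671
Steepest decrease is along −∇f = (-0.01271 E, +0.01671 N) → northwest.

NW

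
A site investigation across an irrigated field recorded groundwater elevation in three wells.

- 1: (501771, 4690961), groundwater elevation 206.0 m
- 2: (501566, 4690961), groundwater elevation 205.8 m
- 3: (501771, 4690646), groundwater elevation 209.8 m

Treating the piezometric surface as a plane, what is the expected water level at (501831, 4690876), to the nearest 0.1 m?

207.1 m

∂h/∂x = (205.8 − 206.0) / (501566 − 501771) = +0.0009756
∂h/∂y = (209.8 − 206.0) / (4690646 − 4690961) = -0.01206
h(501831, 4690876) = 206.0 + (+0.0009756)·(60) + (-0.01206)·(-85) = 206.0 +0.059 +1.025 = 207.084 m.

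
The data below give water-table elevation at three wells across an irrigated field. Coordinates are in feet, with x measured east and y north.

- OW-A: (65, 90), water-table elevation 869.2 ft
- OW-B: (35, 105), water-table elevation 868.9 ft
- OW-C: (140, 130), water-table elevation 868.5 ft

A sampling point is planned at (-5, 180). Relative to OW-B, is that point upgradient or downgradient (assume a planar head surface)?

Differences from OW-A: to OW-B (Δx, Δy, Δh) = (-30, 15, -0.3); to OW-C = (75, 40, -0.7).
Solve a·Δx + b·Δy = Δh: det = (-30)·40 − 75·15 = -2325.
∂h/∂x = [(-0.3)·40 − (-0.7)·15] / -2325 = +0.0006452
∂h/∂y = [(-30)·(-0.7) − 75·(-0.3)] / -2325 = -0.01871
Head at (-5, 180) = 869.2 + (+0.0006452)·(-70) + (-0.01871)·(90) = 867.47 ft.
That is lower than the 868.9 ft at OW-B, so the point is downgradient.

downgradient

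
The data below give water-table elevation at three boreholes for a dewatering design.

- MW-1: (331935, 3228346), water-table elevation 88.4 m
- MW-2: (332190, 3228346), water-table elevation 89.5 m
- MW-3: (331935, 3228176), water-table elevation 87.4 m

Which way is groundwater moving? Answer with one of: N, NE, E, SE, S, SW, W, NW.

SW

∂h/∂x = (89.5 − 88.4) / (332190 − 331935) = +0.004314
∂h/∂y = (87.4 − 88.4) / (3228176 − 3228346) = +0.005882
Flow = −∇h = (-0.004314 east, -0.005882 north), which points southwest.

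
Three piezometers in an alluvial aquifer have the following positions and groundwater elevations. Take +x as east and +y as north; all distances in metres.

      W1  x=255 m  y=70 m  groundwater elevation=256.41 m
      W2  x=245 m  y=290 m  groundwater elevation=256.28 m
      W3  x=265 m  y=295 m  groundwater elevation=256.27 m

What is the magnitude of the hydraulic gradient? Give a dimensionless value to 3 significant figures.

0.000700

Three-point gradient (reference W1): Δ to W2 = (-10, 220, -0.13), Δ to W3 = (10, 225, -0.14).
∂h/∂x = -0.0003483, ∂h/∂y = -0.0006067 (det = -4450).
|∇h| = √(-0.0003483² + -0.0006067²) = 0.0006996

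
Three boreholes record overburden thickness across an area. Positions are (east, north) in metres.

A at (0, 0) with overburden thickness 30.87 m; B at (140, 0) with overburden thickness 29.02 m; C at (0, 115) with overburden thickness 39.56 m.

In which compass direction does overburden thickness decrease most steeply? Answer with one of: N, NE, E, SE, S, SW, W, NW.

S

∂d/∂x = (29.02 − 30.87) / (140 − 0) = -0.01321
∂d/∂y = (39.56 − 30.87) / (115 − 0) = +0.07557
Steepest decrease is along −∇f = (+0.01321 E, -0.07557 N) → south.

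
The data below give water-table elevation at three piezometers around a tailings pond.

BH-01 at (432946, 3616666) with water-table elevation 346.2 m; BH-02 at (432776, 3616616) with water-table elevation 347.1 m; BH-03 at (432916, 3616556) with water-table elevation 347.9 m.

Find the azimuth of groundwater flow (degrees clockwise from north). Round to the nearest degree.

Three-point gradient (reference BH-01): Δ to BH-02 = (-170, -50, +0.9), Δ to BH-03 = (-30, -110, +1.7).
∂h/∂x = -0.0008140, ∂h/∂y = -0.01523 (det = 17200).
Flow direction (−∇h) has components (+0.0008140 E, +0.01523 N).
Azimuth = atan2(E, N) = atan2(+0.0008140, +0.01523) = 3.1° ≈ 003°.

003°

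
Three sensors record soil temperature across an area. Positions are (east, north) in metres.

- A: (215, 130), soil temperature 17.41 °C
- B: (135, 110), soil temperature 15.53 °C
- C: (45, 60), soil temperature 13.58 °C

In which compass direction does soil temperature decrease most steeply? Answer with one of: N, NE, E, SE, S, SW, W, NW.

W

Three-point gradient (reference A): Δ to B = (-80, -20, -1.88), Δ to C = (-170, -70, -3.83).
∂T/∂x = +0.02500, ∂T/∂y = -0.006000 (det = 2200).
Steepest decrease is along −∇f = (-0.02500 E, +0.006000 N) → west.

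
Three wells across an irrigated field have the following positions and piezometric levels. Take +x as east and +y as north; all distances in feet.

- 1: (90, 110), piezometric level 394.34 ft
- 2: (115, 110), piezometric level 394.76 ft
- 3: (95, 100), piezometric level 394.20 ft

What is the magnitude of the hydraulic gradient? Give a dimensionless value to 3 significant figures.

0.0280

Taking 1 as reference: 2−1 = (25, 0, +0.42); 3−1 = (5, -10, -0.14).
Solve a·Δx + b·Δy = Δh: det = 25·(-10) − 5·0 = -250.
∂h/∂x = [(+0.42)·(-10) − (-0.14)·0] / -250 = +0.01680
∂h/∂y = [25·(-0.14) − 5·(+0.42)] / -250 = +0.02240
|∇h| = √(0.01680² + 0.02240²) = 0.028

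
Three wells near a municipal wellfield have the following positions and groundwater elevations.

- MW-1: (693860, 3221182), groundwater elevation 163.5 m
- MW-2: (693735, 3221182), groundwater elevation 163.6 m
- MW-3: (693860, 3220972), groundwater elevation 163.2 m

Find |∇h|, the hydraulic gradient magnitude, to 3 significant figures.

0.00164

∂h/∂x = (163.6 − 163.5) / (693735 − 693860) = -0.0008000
∂h/∂y = (163.2 − 163.5) / (3220972 − 3221182) = +0.001429
|∇h| = √(-0.0008000² + 0.001429²) = 0.001638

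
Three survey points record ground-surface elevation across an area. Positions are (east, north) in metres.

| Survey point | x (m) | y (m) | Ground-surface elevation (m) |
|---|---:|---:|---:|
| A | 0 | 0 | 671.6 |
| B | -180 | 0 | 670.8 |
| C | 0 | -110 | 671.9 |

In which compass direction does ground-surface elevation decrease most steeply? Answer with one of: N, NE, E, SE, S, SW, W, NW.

∂z/∂x = (670.8 − 671.6) / (-180 − 0) = +0.004444
∂z/∂y = (671.9 − 671.6) / (-110 − 0) = -0.002727
Steepest decrease is along −∇f = (-0.004444 E, +0.002727 N) → northwest.

NW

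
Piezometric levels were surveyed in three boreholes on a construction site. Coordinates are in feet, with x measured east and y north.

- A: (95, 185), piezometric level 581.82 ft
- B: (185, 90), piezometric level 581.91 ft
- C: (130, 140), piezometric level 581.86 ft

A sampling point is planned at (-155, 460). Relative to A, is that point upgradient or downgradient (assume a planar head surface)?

downgradient

Differences from A: to B (Δx, Δy, Δh) = (90, -95, +0.09); to C = (35, -45, +0.04).
Determinant of the coordinate differences = 90·(-45) − 35·(-95) = -725.
∂h/∂x = [(+0.09)·(-45) − (+0.04)·(-95)] / -725 = +0.0003448
∂h/∂y = [90·(+0.04) − 35·(+0.09)] / -725 = -0.0006207
Head at (-155, 460) = 581.82 + (+0.0003448)·(-250) + (-0.0006207)·(275) = 581.56 ft.
That is lower than the 581.82 ft at A, so the point is downgradient.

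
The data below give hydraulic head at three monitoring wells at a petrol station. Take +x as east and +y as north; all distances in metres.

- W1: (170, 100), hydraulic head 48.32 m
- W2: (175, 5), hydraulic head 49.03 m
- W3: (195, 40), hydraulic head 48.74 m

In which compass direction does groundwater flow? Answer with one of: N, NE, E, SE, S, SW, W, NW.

N

With h = a·x + b·y + c and W1 as origin, the differences give:
  5·a + (-95)·b = +0.71
  25·a + (-60)·b = +0.42
Eliminate b (×(-60) and ×(-95), subtract): 2075·a = -2.700 → a = ∂h/∂x = -0.001301
Back-substitute: b = ∂h/∂y = -0.007542.
Flow = −∇h = (+0.001301 east, +0.007542 north), which points north.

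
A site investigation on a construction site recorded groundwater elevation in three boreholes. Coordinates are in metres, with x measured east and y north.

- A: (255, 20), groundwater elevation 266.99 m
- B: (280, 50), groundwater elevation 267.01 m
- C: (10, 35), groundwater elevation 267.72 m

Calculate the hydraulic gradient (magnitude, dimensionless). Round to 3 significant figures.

Differences from A: to B (Δx, Δy, Δh) = (25, 30, +0.02); to C = (-245, 15, +0.73).
Determinant of the coordinate differences = 25·15 − (-245)·30 = 7725.
∂h/∂x = [(+0.02)·15 − (+0.73)·30] / 7725 = -0.002796
∂h/∂y = [25·(+0.73) − (-245)·(+0.02)] / 7725 = +0.002997
|∇h| = √(-0.002796² + 0.002997²) = 0.004099

0.00410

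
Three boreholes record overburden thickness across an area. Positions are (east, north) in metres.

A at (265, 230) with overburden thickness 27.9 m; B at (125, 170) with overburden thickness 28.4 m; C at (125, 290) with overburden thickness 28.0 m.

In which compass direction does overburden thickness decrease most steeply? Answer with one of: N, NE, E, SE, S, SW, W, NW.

NE

Differences from A: to B (Δx, Δy, Δh) = (-140, -60, +0.5); to C = (-140, 60, +0.1).
Solve a·Δx + b·Δy = Δd: det = (-140)·60 − (-140)·(-60) = -16800.
∂d/∂x = [(+0.5)·60 − (+0.1)·(-60)] / -16800 = -0.002143
∂d/∂y = [(-140)·(+0.1) − (-140)·(+0.5)] / -16800 = -0.003333
Steepest decrease is along −∇f = (+0.002143 E, +0.003333 N) → northeast.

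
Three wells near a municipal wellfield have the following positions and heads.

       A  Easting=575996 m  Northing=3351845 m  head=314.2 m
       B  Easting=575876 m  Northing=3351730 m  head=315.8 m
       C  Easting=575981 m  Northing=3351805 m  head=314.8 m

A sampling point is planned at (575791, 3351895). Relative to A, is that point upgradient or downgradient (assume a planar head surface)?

downgradient

Three-point gradient (reference A): Δ to B = (-120, -115, +1.6), Δ to C = (-15, -40, +0.6).
∂h/∂x = +0.001626, ∂h/∂y = -0.01561 (det = 3075).
Head at (575791, 3351895) = 314.2 + (+0.001626)·(-205) + (-0.01561)·(50) = 313.09 m.
That is lower than the 314.2 m at A, so the point is downgradient.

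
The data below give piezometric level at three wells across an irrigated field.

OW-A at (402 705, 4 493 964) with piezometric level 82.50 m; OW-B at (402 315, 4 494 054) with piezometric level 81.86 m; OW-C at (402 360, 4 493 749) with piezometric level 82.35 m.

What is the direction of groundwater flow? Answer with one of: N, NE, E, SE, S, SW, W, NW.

Three-point gradient (reference OW-A): Δ to OW-B = (-390, 90, -0.64), Δ to OW-C = (-345, -215, -0.15).
∂h/∂x = +0.001315, ∂h/∂y = -0.001413 (det = 114900).
Flow = −∇h = (-0.001315 east, +0.001413 north), which points northwest.

NW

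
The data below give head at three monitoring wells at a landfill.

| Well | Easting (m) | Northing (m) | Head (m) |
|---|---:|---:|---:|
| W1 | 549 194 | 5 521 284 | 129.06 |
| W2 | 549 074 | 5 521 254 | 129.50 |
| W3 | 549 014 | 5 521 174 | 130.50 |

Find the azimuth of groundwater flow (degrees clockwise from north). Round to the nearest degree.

003°

Taking W1 as reference: W2−W1 = (-120, -30, +0.44); W3−W1 = (-180, -110, +1.44).
Solve a·Δx + b·Δy = Δh: det = (-120)·(-110) − (-180)·(-30) = 7800.
∂h/∂x = [(+0.44)·(-110) − (+1.44)·(-30)] / 7800 = -0.0006667
∂h/∂y = [(-120)·(+1.44) − (-180)·(+0.44)] / 7800 = -0.01200
Flow direction (−∇h) has components (+0.0006667 E, +0.01200 N).
Azimuth = atan2(E, N) = atan2(+0.0006667, +0.01200) = 3.2° ≈ 003°.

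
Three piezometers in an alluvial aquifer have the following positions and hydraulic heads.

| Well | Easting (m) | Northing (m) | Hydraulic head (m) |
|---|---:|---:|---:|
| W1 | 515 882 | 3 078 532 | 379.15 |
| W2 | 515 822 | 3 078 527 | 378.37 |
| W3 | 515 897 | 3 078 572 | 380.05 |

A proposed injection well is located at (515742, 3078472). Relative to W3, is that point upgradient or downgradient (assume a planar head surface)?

With h = a·x + b·y + c and W1 as origin, the differences give:
  (-60)·a + (-5)·b = -0.78
  15·a + 40·b = +0.90
Eliminate b (×40 and ×(-5), subtract): -2325·a = -26.700 → a = ∂h/∂x = +0.01148
Back-substitute: b = ∂h/∂y = +0.01819.
Head at (515742, 3078472) = 379.15 + (+0.01148)·(-140) + (+0.01819)·(-60) = 376.45 m.
That is lower than the 380.05 m at W3, so the point is downgradient.

downgradient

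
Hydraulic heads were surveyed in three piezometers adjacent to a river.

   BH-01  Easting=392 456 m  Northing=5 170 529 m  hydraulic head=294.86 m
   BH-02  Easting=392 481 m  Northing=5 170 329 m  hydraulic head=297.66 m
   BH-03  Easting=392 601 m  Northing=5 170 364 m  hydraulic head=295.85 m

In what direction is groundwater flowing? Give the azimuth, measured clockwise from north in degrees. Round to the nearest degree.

035°

With h = a·x + b·y + c and BH-01 as origin, the differences give:
  25·a + (-200)·b = +2.80
  145·a + (-165)·b = +0.99
Eliminate b (×(-165) and ×(-200), subtract): 24875·a = -264.000 → a = ∂h/∂x = -0.01061
Back-substitute: b = ∂h/∂y = -0.01533.
Flow direction (−∇h) has components (+0.01061 E, +0.01533 N).
Azimuth = atan2(E, N) = atan2(+0.01061, +0.01533) = 34.7° ≈ 035°.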